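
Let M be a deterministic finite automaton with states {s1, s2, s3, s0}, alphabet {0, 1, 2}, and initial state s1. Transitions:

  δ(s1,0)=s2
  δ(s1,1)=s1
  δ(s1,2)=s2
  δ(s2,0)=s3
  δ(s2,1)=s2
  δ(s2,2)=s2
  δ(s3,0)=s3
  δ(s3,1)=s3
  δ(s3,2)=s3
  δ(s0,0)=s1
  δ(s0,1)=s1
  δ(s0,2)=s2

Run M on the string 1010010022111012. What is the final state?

start at s1
read '1': s1 → s1
read '0': s1 → s2
read '1': s2 → s2
read '0': s2 → s3
read '0': s3 → s3
read '1': s3 → s3
read '0': s3 → s3
read '0': s3 → s3
read '2': s3 → s3
read '2': s3 → s3
read '1': s3 → s3
read '1': s3 → s3
read '1': s3 → s3
read '0': s3 → s3
read '1': s3 → s3
read '2': s3 → s3

s3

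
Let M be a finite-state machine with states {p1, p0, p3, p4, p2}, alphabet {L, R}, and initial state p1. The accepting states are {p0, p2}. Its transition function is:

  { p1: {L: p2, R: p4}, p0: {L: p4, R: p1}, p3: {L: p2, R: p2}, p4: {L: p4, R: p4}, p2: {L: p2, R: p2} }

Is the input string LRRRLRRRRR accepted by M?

Yes

Trace: p1 -L-> p2 -R-> p2 -R-> p2 -R-> p2 -L-> p2 -R-> p2 -R-> p2 -R-> p2 -R-> p2 -R-> p2
End state p2 is accepting.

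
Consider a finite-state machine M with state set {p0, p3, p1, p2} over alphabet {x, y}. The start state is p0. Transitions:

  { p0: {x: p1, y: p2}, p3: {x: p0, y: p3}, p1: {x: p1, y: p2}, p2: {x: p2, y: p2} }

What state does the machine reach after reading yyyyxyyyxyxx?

p2

Trace: p0 -y-> p2 -y-> p2 -y-> p2 -y-> p2 -x-> p2 -y-> p2 -y-> p2 -y-> p2 -x-> p2 -y-> p2 -x-> p2 -x-> p2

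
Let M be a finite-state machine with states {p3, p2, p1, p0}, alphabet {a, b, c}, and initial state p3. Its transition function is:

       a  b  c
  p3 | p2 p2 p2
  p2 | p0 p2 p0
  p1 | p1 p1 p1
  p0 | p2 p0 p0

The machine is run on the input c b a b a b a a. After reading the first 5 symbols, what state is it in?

p2

Trace: p3 -c-> p2 -b-> p2 -a-> p0 -b-> p0 -a-> p2
After 5 symbols: p2.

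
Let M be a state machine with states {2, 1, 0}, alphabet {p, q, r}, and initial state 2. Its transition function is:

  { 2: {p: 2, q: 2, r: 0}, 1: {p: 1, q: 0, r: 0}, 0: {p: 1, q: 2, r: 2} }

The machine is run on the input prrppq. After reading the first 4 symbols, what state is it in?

start at 2
read 'p': 2 → 2
read 'r': 2 → 0
read 'r': 0 → 2
read 'p': 2 → 2
After 4 symbols: 2.

2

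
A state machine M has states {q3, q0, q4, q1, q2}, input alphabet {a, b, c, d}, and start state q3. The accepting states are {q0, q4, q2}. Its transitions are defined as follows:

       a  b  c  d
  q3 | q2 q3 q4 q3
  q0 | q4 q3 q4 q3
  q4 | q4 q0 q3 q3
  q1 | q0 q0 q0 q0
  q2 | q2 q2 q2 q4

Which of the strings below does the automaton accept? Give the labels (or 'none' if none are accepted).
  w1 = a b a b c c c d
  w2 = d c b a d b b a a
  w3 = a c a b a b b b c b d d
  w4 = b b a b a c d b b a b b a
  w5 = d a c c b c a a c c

w1:
  start at q3
  read 'a': q3 → q2
  read 'b': q2 → q2
  read 'a': q2 → q2
  read 'b': q2 → q2
  read 'c': q2 → q2
  read 'c': q2 → q2
  read 'c': q2 → q2
  read 'd': q2 → q4
  end q4, accepted
w2:
  start at q3
  read 'd': q3 → q3
  read 'c': q3 → q4
  read 'b': q4 → q0
  read 'a': q0 → q4
  read 'd': q4 → q3
  read 'b': q3 → q3
  read 'b': q3 → q3
  read 'a': q3 → q2
  read 'a': q2 → q2
  end q2, accepted
w3:
  start at q3
  read 'a': q3 → q2
  read 'c': q2 → q2
  read 'a': q2 → q2
  read 'b': q2 → q2
  read 'a': q2 → q2
  read 'b': q2 → q2
  read 'b': q2 → q2
  read 'b': q2 → q2
  read 'c': q2 → q2
  read 'b': q2 → q2
  read 'd': q2 → q4
  read 'd': q4 → q3
  end q3, rejected
w4:
  start at q3
  read 'b': q3 → q3
  read 'b': q3 → q3
  read 'a': q3 → q2
  read 'b': q2 → q2
  read 'a': q2 → q2
  read 'c': q2 → q2
  read 'd': q2 → q4
  read 'b': q4 → q0
  read 'b': q0 → q3
  read 'a': q3 → q2
  read 'b': q2 → q2
  read 'b': q2 → q2
  read 'a': q2 → q2
  end q2, accepted
w5:
  start at q3
  read 'd': q3 → q3
  read 'a': q3 → q2
  read 'c': q2 → q2
  read 'c': q2 → q2
  read 'b': q2 → q2
  read 'c': q2 → q2
  read 'a': q2 → q2
  read 'a': q2 → q2
  read 'c': q2 → q2
  read 'c': q2 → q2
  end q2, accepted

w1, w2, w4, w5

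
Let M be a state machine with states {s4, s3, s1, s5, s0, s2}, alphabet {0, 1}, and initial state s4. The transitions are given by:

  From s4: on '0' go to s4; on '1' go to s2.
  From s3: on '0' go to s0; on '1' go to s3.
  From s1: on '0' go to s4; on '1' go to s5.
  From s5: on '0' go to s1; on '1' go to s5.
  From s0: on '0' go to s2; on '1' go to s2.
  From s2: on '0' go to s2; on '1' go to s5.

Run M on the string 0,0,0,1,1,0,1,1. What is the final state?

s4 → s4 → s4 → s4 → s2 → s5 → s1 → s5 → s5

s5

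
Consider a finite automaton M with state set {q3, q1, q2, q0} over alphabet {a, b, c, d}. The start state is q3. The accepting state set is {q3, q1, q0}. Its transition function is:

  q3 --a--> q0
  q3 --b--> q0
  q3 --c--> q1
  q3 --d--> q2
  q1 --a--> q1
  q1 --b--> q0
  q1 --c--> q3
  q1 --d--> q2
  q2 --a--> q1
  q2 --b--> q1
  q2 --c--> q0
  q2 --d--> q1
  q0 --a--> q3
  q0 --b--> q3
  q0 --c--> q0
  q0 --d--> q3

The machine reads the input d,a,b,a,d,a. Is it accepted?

q3 → q2 → q1 → q0 → q3 → q2 → q1
End state q1 is accepting.

Yes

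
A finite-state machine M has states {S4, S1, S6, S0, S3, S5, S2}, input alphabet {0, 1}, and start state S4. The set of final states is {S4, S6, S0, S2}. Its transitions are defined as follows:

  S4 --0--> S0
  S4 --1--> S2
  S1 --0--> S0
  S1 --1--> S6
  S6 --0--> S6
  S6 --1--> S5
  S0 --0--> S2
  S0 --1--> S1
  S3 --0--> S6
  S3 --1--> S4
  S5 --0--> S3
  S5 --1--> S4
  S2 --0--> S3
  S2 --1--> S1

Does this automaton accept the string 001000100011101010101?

Trace: S4 -0-> S0 -0-> S2 -1-> S1 -0-> S0 -0-> S2 -0-> S3 -1-> S4 -0-> S0 -0-> S2 -0-> S3 -1-> S4 -1-> S2 -1-> S1 -0-> S0 -1-> S1 -0-> S0 -1-> S1 -0-> S0 -1-> S1 -0-> S0 -1-> S1
End state S1 is not accepting.

No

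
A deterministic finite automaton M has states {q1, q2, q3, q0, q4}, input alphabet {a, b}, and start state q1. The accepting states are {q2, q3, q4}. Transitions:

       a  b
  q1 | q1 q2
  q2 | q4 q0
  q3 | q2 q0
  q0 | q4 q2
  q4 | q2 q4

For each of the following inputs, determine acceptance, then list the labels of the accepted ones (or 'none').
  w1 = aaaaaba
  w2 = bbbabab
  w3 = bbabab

w1:
  start at q1
  read 'a': q1 → q1
  read 'a': q1 → q1
  read 'a': q1 → q1
  read 'a': q1 → q1
  read 'a': q1 → q1
  read 'b': q1 → q2
  read 'a': q2 → q4
  end q4, accepted
w2:
  start at q1
  read 'b': q1 → q2
  read 'b': q2 → q0
  read 'b': q0 → q2
  read 'a': q2 → q4
  read 'b': q4 → q4
  read 'a': q4 → q2
  read 'b': q2 → q0
  end q0, rejected
w3:
  start at q1
  read 'b': q1 → q2
  read 'b': q2 → q0
  read 'a': q0 → q4
  read 'b': q4 → q4
  read 'a': q4 → q2
  read 'b': q2 → q0
  end q0, rejected

w1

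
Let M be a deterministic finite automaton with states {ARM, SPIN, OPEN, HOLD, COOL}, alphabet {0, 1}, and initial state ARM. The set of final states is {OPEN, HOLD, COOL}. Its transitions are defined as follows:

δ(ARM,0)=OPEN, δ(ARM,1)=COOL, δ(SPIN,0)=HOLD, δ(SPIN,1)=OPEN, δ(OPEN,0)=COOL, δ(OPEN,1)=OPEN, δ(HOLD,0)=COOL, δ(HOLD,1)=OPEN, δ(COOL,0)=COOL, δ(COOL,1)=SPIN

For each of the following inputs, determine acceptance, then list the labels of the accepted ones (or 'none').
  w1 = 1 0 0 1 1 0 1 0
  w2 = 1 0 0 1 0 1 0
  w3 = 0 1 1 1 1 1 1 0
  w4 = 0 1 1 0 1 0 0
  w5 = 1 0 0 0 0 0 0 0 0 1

w1, w2, w3, w4

w1: Trace: ARM -1-> COOL -0-> COOL -0-> COOL -1-> SPIN -1-> OPEN -0-> COOL -1-> SPIN -0-> HOLD  → end HOLD, accepted
w2: Trace: ARM -1-> COOL -0-> COOL -0-> COOL -1-> SPIN -0-> HOLD -1-> OPEN -0-> COOL  → end COOL, accepted
w3: Trace: ARM -0-> OPEN -1-> OPEN -1-> OPEN -1-> OPEN -1-> OPEN -1-> OPEN -1-> OPEN -0-> COOL  → end COOL, accepted
w4: Trace: ARM -0-> OPEN -1-> OPEN -1-> OPEN -0-> COOL -1-> SPIN -0-> HOLD -0-> COOL  → end COOL, accepted
w5: Trace: ARM -1-> COOL -0-> COOL -0-> COOL -0-> COOL -0-> COOL -0-> COOL -0-> COOL -0-> COOL -0-> COOL -1-> SPIN  → end SPIN, rejected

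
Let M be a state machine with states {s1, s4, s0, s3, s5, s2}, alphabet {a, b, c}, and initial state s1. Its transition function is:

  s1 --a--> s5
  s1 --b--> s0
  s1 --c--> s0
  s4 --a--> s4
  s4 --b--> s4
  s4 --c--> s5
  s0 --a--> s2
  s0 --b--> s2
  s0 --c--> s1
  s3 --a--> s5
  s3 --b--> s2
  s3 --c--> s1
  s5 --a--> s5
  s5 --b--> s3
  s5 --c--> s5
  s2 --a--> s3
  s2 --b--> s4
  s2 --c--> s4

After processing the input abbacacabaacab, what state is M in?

s3

Trace: s1 -a-> s5 -b-> s3 -b-> s2 -a-> s3 -c-> s1 -a-> s5 -c-> s5 -a-> s5 -b-> s3 -a-> s5 -a-> s5 -c-> s5 -a-> s5 -b-> s3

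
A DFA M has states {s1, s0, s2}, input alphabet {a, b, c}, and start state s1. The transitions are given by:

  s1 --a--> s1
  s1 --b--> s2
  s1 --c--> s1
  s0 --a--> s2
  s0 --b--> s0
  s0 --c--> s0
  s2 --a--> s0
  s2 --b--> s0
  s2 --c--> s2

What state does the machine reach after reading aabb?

start at s1
read 'a': s1 → s1
read 'a': s1 → s1
read 'b': s1 → s2
read 'b': s2 → s0

s0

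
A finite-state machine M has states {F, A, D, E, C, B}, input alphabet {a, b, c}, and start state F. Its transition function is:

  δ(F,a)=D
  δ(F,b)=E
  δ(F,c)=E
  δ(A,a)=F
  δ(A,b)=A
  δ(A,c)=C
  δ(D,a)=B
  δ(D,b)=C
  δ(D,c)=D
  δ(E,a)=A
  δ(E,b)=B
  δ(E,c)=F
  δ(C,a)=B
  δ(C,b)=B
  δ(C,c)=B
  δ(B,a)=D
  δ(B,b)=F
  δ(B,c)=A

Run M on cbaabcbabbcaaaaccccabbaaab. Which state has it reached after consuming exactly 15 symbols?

Trace: F -c-> E -b-> B -a-> D -a-> B -b-> F -c-> E -b-> B -a-> D -b-> C -b-> B -c-> A -a-> F -a-> D -a-> B -a-> D
After 15 symbols: D.

D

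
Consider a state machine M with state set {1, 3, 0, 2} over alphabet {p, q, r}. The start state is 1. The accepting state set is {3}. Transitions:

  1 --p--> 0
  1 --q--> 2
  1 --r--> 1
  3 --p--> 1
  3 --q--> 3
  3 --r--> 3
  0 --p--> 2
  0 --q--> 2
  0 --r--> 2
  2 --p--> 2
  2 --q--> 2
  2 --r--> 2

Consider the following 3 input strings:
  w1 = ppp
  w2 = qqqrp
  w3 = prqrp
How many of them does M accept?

0

w1:
  start at 1
  read 'p': 1 → 0
  read 'p': 0 → 2
  read 'p': 2 → 2
  end 2, rejected
w2:
  start at 1
  read 'q': 1 → 2
  read 'q': 2 → 2
  read 'q': 2 → 2
  read 'r': 2 → 2
  read 'p': 2 → 2
  end 2, rejected
w3:
  start at 1
  read 'p': 1 → 0
  read 'r': 0 → 2
  read 'q': 2 → 2
  read 'r': 2 → 2
  read 'p': 2 → 2
  end 2, rejected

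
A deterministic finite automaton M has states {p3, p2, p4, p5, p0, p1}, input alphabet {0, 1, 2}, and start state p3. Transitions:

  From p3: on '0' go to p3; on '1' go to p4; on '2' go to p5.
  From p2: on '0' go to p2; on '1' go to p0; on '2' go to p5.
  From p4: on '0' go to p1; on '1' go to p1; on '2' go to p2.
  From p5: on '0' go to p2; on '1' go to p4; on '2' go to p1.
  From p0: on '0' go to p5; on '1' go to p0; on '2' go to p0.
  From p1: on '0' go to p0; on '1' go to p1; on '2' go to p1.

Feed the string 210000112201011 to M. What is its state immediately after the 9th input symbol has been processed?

p3 → p5 → p4 → p1 → p0 → p5 → p2 → p0 → p0 → p0
After 9 symbols: p0.

p0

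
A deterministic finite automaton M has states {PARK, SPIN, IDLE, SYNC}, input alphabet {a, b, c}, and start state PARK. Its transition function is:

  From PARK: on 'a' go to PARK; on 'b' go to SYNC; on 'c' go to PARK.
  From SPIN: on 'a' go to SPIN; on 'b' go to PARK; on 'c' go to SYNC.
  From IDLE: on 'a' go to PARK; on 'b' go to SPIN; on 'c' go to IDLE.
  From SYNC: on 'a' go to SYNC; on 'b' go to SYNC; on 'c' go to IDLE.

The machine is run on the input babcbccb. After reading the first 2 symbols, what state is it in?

SYNC

Trace: PARK -b-> SYNC -a-> SYNC
After 2 symbols: SYNC.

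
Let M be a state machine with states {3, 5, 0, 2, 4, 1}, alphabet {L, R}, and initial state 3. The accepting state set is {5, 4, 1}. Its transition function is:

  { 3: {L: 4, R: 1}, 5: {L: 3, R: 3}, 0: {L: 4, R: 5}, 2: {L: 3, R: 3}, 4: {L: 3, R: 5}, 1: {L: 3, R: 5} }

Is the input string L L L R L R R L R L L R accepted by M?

Trace: 3 -L-> 4 -L-> 3 -L-> 4 -R-> 5 -L-> 3 -R-> 1 -R-> 5 -L-> 3 -R-> 1 -L-> 3 -L-> 4 -R-> 5
End state 5 is accepting.

Yes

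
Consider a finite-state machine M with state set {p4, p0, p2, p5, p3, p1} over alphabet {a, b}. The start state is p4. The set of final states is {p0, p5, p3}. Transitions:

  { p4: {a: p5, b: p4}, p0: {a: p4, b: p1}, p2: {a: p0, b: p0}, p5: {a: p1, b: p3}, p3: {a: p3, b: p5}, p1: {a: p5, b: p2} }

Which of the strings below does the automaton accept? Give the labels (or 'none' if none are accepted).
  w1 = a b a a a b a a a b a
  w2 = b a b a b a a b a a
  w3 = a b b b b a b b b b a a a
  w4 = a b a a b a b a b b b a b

w1: p4 → p5 → p3 → p3 → p3 → p3 → p5 → p1 → p5 → p1 → p2 → p0  → end p0, accepted
w2: p4 → p4 → p5 → p3 → p3 → p5 → p1 → p5 → p3 → p3 → p3  → end p3, accepted
w3: p4 → p5 → p3 → p5 → p3 → p5 → p1 → p2 → p0 → p1 → p2 → p0 → p4 → p5  → end p5, accepted
w4: p4 → p5 → p3 → p3 → p3 → p5 → p1 → p2 → p0 → p1 → p2 → p0 → p4 → p4  → end p4, rejected

w1, w2, w3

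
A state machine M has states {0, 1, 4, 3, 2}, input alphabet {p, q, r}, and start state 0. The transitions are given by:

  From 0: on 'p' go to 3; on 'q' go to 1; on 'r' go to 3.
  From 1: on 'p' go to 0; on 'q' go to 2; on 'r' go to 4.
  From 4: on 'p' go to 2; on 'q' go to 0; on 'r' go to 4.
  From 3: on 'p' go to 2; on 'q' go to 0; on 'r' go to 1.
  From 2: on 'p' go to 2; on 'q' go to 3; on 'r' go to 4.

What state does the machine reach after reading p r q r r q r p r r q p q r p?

0 → 3 → 1 → 2 → 4 → 4 → 0 → 3 → 2 → 4 → 4 → 0 → 3 → 0 → 3 → 2

2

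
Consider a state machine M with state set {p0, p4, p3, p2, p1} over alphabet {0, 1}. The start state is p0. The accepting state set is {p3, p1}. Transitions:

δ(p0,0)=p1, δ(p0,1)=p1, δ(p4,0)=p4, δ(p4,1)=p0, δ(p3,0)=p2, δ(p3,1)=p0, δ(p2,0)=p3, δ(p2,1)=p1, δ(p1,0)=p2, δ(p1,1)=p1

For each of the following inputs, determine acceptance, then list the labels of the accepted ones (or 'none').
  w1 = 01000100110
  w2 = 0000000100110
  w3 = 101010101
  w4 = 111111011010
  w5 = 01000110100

w1: Trace: p0 -0-> p1 -1-> p1 -0-> p2 -0-> p3 -0-> p2 -1-> p1 -0-> p2 -0-> p3 -1-> p0 -1-> p1 -0-> p2  → end p2, rejected
w2: Trace: p0 -0-> p1 -0-> p2 -0-> p3 -0-> p2 -0-> p3 -0-> p2 -0-> p3 -1-> p0 -0-> p1 -0-> p2 -1-> p1 -1-> p1 -0-> p2  → end p2, rejected
w3: Trace: p0 -1-> p1 -0-> p2 -1-> p1 -0-> p2 -1-> p1 -0-> p2 -1-> p1 -0-> p2 -1-> p1  → end p1, accepted
w4: Trace: p0 -1-> p1 -1-> p1 -1-> p1 -1-> p1 -1-> p1 -1-> p1 -0-> p2 -1-> p1 -1-> p1 -0-> p2 -1-> p1 -0-> p2  → end p2, rejected
w5: Trace: p0 -0-> p1 -1-> p1 -0-> p2 -0-> p3 -0-> p2 -1-> p1 -1-> p1 -0-> p2 -1-> p1 -0-> p2 -0-> p3  → end p3, accepted

w3, w5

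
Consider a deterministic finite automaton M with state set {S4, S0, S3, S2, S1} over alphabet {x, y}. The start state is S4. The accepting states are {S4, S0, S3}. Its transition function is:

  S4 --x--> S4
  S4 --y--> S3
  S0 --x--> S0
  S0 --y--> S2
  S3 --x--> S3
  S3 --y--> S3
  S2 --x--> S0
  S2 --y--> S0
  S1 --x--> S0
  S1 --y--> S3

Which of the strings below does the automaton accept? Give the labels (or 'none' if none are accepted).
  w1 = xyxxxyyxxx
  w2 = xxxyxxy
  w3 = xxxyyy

w1: S4 → S4 → S3 → S3 → S3 → S3 → S3 → S3 → S3 → S3 → S3  → end S3, accepted
w2: S4 → S4 → S4 → S4 → S3 → S3 → S3 → S3  → end S3, accepted
w3: S4 → S4 → S4 → S4 → S3 → S3 → S3  → end S3, accepted

w1, w2, w3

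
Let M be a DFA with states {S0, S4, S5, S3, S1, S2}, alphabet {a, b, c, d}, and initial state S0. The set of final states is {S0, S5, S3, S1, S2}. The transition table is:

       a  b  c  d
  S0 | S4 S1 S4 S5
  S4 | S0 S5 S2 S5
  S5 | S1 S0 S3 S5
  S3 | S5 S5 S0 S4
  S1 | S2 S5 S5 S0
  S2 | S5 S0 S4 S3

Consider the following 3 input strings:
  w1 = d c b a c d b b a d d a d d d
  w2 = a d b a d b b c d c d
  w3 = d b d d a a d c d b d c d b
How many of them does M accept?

w1: S0 → S5 → S3 → S5 → S1 → S5 → S5 → S0 → S1 → S2 → S3 → S4 → S0 → S5 → S5 → S5  → end S5, accepted
w2: S0 → S4 → S5 → S0 → S4 → S5 → S0 → S1 → S5 → S5 → S3 → S4  → end S4, rejected
w3: S0 → S5 → S0 → S5 → S5 → S1 → S2 → S3 → S0 → S5 → S0 → S5 → S3 → S4 → S5  → end S5, accepted

2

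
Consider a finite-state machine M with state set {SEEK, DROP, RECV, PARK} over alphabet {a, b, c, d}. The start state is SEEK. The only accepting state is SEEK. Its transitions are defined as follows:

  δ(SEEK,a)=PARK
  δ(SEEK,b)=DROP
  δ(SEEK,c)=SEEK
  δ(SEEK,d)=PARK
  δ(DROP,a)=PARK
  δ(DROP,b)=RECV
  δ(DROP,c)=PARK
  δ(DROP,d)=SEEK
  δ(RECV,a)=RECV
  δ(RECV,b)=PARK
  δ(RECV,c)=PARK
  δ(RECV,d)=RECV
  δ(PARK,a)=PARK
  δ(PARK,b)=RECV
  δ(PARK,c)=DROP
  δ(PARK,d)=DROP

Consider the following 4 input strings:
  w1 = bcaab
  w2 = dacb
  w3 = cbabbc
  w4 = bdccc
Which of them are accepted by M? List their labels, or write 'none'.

w4

w1: Trace: SEEK -b-> DROP -c-> PARK -a-> PARK -a-> PARK -b-> RECV  → end RECV, rejected
w2: Trace: SEEK -d-> PARK -a-> PARK -c-> DROP -b-> RECV  → end RECV, rejected
w3: Trace: SEEK -c-> SEEK -b-> DROP -a-> PARK -b-> RECV -b-> PARK -c-> DROP  → end DROP, rejected
w4: Trace: SEEK -b-> DROP -d-> SEEK -c-> SEEK -c-> SEEK -c-> SEEK  → end SEEK, accepted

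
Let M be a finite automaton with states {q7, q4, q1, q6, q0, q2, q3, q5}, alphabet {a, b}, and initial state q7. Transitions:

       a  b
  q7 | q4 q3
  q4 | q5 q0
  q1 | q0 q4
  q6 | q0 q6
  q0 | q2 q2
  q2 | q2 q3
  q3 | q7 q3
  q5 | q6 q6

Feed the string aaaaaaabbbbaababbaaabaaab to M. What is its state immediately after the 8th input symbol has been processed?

q3

start at q7
read 'a': q7 → q4
read 'a': q4 → q5
read 'a': q5 → q6
read 'a': q6 → q0
read 'a': q0 → q2
read 'a': q2 → q2
read 'a': q2 → q2
read 'b': q2 → q3
After 8 symbols: q3.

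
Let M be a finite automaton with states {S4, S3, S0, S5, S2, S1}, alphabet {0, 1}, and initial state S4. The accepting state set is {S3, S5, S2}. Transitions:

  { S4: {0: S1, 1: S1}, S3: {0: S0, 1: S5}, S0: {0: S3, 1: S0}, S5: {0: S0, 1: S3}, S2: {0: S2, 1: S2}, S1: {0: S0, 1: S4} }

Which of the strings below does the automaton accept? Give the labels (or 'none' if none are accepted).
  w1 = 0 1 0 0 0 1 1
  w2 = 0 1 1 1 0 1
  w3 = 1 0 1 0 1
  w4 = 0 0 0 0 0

w1, w3, w4

w1:
  start at S4
  read '0': S4 → S1
  read '1': S1 → S4
  read '0': S4 → S1
  read '0': S1 → S0
  read '0': S0 → S3
  read '1': S3 → S5
  read '1': S5 → S3
  end S3, accepted
w2:
  start at S4
  read '0': S4 → S1
  read '1': S1 → S4
  read '1': S4 → S1
  read '1': S1 → S4
  read '0': S4 → S1
  read '1': S1 → S4
  end S4, rejected
w3:
  start at S4
  read '1': S4 → S1
  read '0': S1 → S0
  read '1': S0 → S0
  read '0': S0 → S3
  read '1': S3 → S5
  end S5, accepted
w4:
  start at S4
  read '0': S4 → S1
  read '0': S1 → S0
  read '0': S0 → S3
  read '0': S3 → S0
  read '0': S0 → S3
  end S3, accepted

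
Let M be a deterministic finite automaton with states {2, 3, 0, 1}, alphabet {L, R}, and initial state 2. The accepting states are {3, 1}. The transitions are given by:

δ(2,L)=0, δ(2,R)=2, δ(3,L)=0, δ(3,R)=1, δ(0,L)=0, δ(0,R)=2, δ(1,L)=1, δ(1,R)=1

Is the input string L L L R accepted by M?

No

Trace: 2 -L-> 0 -L-> 0 -L-> 0 -R-> 2
End state 2 is not accepting.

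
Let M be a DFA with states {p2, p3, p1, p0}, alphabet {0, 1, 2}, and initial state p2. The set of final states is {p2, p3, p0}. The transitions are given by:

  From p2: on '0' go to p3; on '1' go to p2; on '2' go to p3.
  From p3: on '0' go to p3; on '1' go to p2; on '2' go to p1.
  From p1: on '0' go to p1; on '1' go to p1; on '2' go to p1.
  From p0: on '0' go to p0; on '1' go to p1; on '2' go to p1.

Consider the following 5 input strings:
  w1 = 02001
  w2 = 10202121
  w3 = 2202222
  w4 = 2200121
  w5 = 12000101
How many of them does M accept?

1

w1: p2 → p3 → p1 → p1 → p1 → p1  → end p1, rejected
w2: p2 → p2 → p3 → p1 → p1 → p1 → p1 → p1 → p1  → end p1, rejected
w3: p2 → p3 → p1 → p1 → p1 → p1 → p1 → p1  → end p1, rejected
w4: p2 → p3 → p1 → p1 → p1 → p1 → p1 → p1  → end p1, rejected
w5: p2 → p2 → p3 → p3 → p3 → p3 → p2 → p3 → p2  → end p2, accepted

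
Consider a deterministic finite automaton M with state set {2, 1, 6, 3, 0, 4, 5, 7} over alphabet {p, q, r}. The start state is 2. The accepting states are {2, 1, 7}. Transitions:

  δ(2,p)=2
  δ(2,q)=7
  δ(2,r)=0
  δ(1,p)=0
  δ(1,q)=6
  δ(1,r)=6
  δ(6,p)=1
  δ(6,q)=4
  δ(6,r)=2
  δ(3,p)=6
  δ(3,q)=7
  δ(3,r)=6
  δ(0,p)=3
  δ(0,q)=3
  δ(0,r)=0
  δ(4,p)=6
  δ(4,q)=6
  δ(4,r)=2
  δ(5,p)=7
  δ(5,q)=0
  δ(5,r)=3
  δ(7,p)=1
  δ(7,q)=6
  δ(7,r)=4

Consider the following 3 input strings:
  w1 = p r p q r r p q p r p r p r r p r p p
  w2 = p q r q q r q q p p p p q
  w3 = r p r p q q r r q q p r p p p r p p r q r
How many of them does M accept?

w1: 2 → 2 → 0 → 3 → 7 → 4 → 2 → 2 → 7 → 1 → 6 → 1 → 6 → 1 → 6 → 2 → 2 → 0 → 3 → 6  → end 6, rejected
w2: 2 → 2 → 7 → 4 → 6 → 4 → 2 → 7 → 6 → 1 → 0 → 3 → 6 → 4  → end 4, rejected
w3: 2 → 0 → 3 → 6 → 1 → 6 → 4 → 2 → 0 → 3 → 7 → 1 → 6 → 1 → 0 → 3 → 6 → 1 → 0 → 0 → 3 → 6  → end 6, rejected

0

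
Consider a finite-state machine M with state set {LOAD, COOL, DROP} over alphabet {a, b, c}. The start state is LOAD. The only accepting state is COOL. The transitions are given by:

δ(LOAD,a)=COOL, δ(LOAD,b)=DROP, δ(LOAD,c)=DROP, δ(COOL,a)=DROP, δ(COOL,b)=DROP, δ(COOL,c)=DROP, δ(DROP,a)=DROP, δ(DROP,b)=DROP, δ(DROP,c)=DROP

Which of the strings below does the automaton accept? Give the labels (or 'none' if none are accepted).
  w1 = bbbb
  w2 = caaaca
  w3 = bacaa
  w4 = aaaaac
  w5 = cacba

none

w1:
  start at LOAD
  read 'b': LOAD → DROP
  read 'b': DROP → DROP
  read 'b': DROP → DROP
  read 'b': DROP → DROP
  end DROP, rejected
w2:
  start at LOAD
  read 'c': LOAD → DROP
  read 'a': DROP → DROP
  read 'a': DROP → DROP
  read 'a': DROP → DROP
  read 'c': DROP → DROP
  read 'a': DROP → DROP
  end DROP, rejected
w3:
  start at LOAD
  read 'b': LOAD → DROP
  read 'a': DROP → DROP
  read 'c': DROP → DROP
  read 'a': DROP → DROP
  read 'a': DROP → DROP
  end DROP, rejected
w4:
  start at LOAD
  read 'a': LOAD → COOL
  read 'a': COOL → DROP
  read 'a': DROP → DROP
  read 'a': DROP → DROP
  read 'a': DROP → DROP
  read 'c': DROP → DROP
  end DROP, rejected
w5:
  start at LOAD
  read 'c': LOAD → DROP
  read 'a': DROP → DROP
  read 'c': DROP → DROP
  read 'b': DROP → DROP
  read 'a': DROP → DROP
  end DROP, rejected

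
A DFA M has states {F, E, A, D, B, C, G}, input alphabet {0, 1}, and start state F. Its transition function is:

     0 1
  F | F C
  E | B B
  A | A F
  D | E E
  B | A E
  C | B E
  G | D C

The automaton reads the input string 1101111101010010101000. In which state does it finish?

Trace: F -1-> C -1-> E -0-> B -1-> E -1-> B -1-> E -1-> B -1-> E -0-> B -1-> E -0-> B -1-> E -0-> B -0-> A -1-> F -0-> F -1-> C -0-> B -1-> E -0-> B -0-> A -0-> A

A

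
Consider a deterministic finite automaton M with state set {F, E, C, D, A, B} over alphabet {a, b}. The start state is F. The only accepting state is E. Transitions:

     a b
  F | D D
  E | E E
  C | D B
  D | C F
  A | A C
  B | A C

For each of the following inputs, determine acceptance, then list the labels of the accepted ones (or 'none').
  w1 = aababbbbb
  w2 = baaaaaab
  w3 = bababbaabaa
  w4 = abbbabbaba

none

w1:
  start at F
  read 'a': F → D
  read 'a': D → C
  read 'b': C → B
  read 'a': B → A
  read 'b': A → C
  read 'b': C → B
  read 'b': B → C
  read 'b': C → B
  read 'b': B → C
  end C, rejected
w2:
  start at F
  read 'b': F → D
  read 'a': D → C
  read 'a': C → D
  read 'a': D → C
  read 'a': C → D
  read 'a': D → C
  read 'a': C → D
  read 'b': D → F
  end F, rejected
w3:
  start at F
  read 'b': F → D
  read 'a': D → C
  read 'b': C → B
  read 'a': B → A
  read 'b': A → C
  read 'b': C → B
  read 'a': B → A
  read 'a': A → A
  read 'b': A → C
  read 'a': C → D
  read 'a': D → C
  end C, rejected
w4:
  start at F
  read 'a': F → D
  read 'b': D → F
  read 'b': F → D
  read 'b': D → F
  read 'a': F → D
  read 'b': D → F
  read 'b': F → D
  read 'a': D → C
  read 'b': C → B
  read 'a': B → A
  end A, rejected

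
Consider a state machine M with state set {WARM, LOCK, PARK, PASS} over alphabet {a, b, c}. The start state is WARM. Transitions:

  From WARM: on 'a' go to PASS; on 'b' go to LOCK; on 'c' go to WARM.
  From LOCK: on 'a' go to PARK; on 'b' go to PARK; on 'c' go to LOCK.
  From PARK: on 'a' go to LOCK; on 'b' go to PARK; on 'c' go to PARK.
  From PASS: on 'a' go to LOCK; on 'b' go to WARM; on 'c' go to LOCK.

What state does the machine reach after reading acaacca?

start at WARM
read 'a': WARM → PASS
read 'c': PASS → LOCK
read 'a': LOCK → PARK
read 'a': PARK → LOCK
read 'c': LOCK → LOCK
read 'c': LOCK → LOCK
read 'a': LOCK → PARK

PARK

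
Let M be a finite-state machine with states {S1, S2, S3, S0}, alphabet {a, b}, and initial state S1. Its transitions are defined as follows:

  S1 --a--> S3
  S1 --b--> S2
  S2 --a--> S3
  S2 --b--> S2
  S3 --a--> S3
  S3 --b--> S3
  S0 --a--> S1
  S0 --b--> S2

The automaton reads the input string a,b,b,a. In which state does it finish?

S3

Trace: S1 -a-> S3 -b-> S3 -b-> S3 -a-> S3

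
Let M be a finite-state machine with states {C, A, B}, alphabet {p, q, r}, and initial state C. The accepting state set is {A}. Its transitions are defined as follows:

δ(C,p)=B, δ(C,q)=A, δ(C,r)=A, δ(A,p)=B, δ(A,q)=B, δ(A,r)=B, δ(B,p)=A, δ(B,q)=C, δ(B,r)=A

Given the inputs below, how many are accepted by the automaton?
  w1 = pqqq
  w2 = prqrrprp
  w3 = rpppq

1

w1:
  start at C
  read 'p': C → B
  read 'q': B → C
  read 'q': C → A
  read 'q': A → B
  end B, rejected
w2:
  start at C
  read 'p': C → B
  read 'r': B → A
  read 'q': A → B
  read 'r': B → A
  read 'r': A → B
  read 'p': B → A
  read 'r': A → B
  read 'p': B → A
  end A, accepted
w3:
  start at C
  read 'r': C → A
  read 'p': A → B
  read 'p': B → A
  read 'p': A → B
  read 'q': B → C
  end C, rejected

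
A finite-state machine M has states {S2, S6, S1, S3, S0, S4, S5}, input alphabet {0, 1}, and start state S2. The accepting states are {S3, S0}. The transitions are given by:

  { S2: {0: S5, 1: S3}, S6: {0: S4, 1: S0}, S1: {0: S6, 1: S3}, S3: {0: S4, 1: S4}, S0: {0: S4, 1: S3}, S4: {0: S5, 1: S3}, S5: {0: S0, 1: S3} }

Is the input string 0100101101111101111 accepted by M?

No

Trace: S2 -0-> S5 -1-> S3 -0-> S4 -0-> S5 -1-> S3 -0-> S4 -1-> S3 -1-> S4 -0-> S5 -1-> S3 -1-> S4 -1-> S3 -1-> S4 -1-> S3 -0-> S4 -1-> S3 -1-> S4 -1-> S3 -1-> S4
End state S4 is not accepting.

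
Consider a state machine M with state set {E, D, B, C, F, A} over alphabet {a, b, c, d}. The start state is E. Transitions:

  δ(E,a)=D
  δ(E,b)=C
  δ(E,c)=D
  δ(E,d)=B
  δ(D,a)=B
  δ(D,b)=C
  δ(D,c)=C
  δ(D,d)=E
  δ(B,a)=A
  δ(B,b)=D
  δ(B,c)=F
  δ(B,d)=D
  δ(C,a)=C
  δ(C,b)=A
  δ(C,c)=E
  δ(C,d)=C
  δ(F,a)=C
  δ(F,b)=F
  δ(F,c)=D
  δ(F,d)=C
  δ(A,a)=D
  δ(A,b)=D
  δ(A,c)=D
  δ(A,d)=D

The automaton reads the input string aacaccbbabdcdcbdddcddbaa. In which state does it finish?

C

E → D → B → F → C → E → D → C → A → D → C → C → E → B → F → F → C → C → C → E → B → D → C → C → C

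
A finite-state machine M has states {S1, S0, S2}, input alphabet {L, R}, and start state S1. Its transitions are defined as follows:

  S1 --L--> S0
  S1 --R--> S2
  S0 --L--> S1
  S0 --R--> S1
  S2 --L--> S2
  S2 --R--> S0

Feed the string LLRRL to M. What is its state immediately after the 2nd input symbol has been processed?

S1

Trace: S1 -L-> S0 -L-> S1
After 2 symbols: S1.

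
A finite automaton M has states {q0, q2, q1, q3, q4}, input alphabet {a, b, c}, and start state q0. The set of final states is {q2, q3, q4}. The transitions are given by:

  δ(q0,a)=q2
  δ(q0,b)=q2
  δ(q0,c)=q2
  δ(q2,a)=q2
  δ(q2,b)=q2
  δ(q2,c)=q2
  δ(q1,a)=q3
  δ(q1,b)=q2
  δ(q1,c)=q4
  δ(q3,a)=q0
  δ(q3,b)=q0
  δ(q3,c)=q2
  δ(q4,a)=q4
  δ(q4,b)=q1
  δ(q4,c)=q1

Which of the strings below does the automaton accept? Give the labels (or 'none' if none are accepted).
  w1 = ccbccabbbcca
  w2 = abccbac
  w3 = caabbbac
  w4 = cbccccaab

w1: q0 → q2 → q2 → q2 → q2 → q2 → q2 → q2 → q2 → q2 → q2 → q2 → q2  → end q2, accepted
w2: q0 → q2 → q2 → q2 → q2 → q2 → q2 → q2  → end q2, accepted
w3: q0 → q2 → q2 → q2 → q2 → q2 → q2 → q2 → q2  → end q2, accepted
w4: q0 → q2 → q2 → q2 → q2 → q2 → q2 → q2 → q2 → q2  → end q2, accepted

w1, w2, w3, w4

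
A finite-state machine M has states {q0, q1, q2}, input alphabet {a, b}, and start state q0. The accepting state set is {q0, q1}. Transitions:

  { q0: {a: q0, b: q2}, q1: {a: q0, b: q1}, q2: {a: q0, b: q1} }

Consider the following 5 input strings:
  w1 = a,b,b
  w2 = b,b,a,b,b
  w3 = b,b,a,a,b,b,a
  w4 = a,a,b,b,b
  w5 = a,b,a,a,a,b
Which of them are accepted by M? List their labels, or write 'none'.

w1, w2, w3, w4

w1: Trace: q0 -a-> q0 -b-> q2 -b-> q1  → end q1, accepted
w2: Trace: q0 -b-> q2 -b-> q1 -a-> q0 -b-> q2 -b-> q1  → end q1, accepted
w3: Trace: q0 -b-> q2 -b-> q1 -a-> q0 -a-> q0 -b-> q2 -b-> q1 -a-> q0  → end q0, accepted
w4: Trace: q0 -a-> q0 -a-> q0 -b-> q2 -b-> q1 -b-> q1  → end q1, accepted
w5: Trace: q0 -a-> q0 -b-> q2 -a-> q0 -a-> q0 -a-> q0 -b-> q2  → end q2, rejected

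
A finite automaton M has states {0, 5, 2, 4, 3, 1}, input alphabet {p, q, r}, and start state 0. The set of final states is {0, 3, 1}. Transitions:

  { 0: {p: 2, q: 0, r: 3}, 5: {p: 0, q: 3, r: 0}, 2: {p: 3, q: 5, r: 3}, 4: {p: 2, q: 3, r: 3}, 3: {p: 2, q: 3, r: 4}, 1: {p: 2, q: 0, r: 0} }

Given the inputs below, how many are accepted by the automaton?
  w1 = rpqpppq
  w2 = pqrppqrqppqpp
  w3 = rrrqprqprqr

2

w1: Trace: 0 -r-> 3 -p-> 2 -q-> 5 -p-> 0 -p-> 2 -p-> 3 -q-> 3  → end 3, accepted
w2: Trace: 0 -p-> 2 -q-> 5 -r-> 0 -p-> 2 -p-> 3 -q-> 3 -r-> 4 -q-> 3 -p-> 2 -p-> 3 -q-> 3 -p-> 2 -p-> 3  → end 3, accepted
w3: Trace: 0 -r-> 3 -r-> 4 -r-> 3 -q-> 3 -p-> 2 -r-> 3 -q-> 3 -p-> 2 -r-> 3 -q-> 3 -r-> 4  → end 4, rejected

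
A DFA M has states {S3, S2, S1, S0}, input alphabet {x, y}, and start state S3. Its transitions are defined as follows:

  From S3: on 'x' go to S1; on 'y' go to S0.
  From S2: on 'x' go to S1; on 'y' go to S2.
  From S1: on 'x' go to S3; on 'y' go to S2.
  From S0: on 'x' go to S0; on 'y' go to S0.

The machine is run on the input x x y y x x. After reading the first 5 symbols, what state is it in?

S0

S3 → S1 → S3 → S0 → S0 → S0
After 5 symbols: S0.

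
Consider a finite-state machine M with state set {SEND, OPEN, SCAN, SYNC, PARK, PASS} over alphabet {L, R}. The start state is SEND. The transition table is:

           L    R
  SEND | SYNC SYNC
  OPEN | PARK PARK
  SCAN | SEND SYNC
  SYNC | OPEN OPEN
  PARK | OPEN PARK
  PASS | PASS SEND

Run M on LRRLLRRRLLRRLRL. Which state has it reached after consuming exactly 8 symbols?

PARK

Trace: SEND -L-> SYNC -R-> OPEN -R-> PARK -L-> OPEN -L-> PARK -R-> PARK -R-> PARK -R-> PARK
After 8 symbols: PARK.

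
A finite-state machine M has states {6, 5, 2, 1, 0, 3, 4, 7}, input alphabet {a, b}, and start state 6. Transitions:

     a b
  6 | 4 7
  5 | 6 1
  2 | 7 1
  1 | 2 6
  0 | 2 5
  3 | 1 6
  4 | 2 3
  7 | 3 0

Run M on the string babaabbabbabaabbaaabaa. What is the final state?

7

Trace: 6 -b-> 7 -a-> 3 -b-> 6 -a-> 4 -a-> 2 -b-> 1 -b-> 6 -a-> 4 -b-> 3 -b-> 6 -a-> 4 -b-> 3 -a-> 1 -a-> 2 -b-> 1 -b-> 6 -a-> 4 -a-> 2 -a-> 7 -b-> 0 -a-> 2 -a-> 7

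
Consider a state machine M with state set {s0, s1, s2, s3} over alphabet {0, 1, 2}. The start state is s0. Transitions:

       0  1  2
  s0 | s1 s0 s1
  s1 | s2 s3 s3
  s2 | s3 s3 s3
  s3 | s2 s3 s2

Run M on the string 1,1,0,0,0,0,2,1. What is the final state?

s0 → s0 → s0 → s1 → s2 → s3 → s2 → s3 → s3

s3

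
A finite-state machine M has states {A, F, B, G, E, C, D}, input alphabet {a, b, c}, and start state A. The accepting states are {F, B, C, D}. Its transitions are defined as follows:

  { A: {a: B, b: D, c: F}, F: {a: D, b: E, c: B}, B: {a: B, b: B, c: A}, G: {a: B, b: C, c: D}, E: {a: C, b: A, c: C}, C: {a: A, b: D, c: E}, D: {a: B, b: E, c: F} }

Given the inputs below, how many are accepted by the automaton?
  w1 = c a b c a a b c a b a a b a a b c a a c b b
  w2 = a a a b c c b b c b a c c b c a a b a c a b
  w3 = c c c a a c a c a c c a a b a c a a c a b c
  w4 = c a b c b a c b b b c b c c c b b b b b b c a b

w1: A → F → D → E → C → A → B → B → A → B → B → B → B → B → B → B → B → A → B → B → A → D → E  → end E, rejected
w2: A → B → B → B → B → A → F → E → A → F → E → C → E → C → D → F → D → B → B → B → A → B → B  → end B, accepted
w3: A → F → B → A → B → B → A → B → A → B → A → F → D → B → B → B → A → B → B → A → B → B → A  → end A, rejected
w4: A → F → D → E → C → D → B → A → D → E → A → F → E → C → E → C → D → E → A → D → E → A → F → D → E  → end E, rejected

1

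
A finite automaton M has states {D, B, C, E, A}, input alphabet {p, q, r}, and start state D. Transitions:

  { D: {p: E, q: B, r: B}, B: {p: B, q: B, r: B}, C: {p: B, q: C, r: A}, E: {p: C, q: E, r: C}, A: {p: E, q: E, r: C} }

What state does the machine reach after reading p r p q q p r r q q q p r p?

D → E → C → B → B → B → B → B → B → B → B → B → B → B → B

B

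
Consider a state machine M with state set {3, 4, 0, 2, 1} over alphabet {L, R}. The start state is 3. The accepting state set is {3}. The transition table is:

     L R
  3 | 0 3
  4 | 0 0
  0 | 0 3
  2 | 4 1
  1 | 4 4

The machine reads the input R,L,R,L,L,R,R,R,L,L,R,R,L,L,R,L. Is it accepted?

3 → 3 → 0 → 3 → 0 → 0 → 3 → 3 → 3 → 0 → 0 → 3 → 3 → 0 → 0 → 3 → 0
End state 0 is not accepting.

No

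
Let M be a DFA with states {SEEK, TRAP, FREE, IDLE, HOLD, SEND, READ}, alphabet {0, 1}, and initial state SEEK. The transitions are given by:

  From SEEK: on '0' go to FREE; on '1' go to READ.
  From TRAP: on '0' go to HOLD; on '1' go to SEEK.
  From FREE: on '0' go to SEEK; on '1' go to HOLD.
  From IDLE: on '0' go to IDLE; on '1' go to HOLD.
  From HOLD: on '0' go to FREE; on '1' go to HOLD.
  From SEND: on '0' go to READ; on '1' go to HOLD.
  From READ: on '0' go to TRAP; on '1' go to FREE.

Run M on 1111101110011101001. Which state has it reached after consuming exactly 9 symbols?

HOLD

Trace: SEEK -1-> READ -1-> FREE -1-> HOLD -1-> HOLD -1-> HOLD -0-> FREE -1-> HOLD -1-> HOLD -1-> HOLD
After 9 symbols: HOLD.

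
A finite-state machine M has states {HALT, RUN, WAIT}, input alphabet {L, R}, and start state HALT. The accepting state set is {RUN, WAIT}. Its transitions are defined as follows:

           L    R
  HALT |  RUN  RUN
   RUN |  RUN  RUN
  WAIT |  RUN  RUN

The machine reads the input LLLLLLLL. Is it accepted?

Yes

start at HALT
read 'L': HALT → RUN
read 'L': RUN → RUN
read 'L': RUN → RUN
read 'L': RUN → RUN
read 'L': RUN → RUN
read 'L': RUN → RUN
read 'L': RUN → RUN
read 'L': RUN → RUN
End state RUN is accepting.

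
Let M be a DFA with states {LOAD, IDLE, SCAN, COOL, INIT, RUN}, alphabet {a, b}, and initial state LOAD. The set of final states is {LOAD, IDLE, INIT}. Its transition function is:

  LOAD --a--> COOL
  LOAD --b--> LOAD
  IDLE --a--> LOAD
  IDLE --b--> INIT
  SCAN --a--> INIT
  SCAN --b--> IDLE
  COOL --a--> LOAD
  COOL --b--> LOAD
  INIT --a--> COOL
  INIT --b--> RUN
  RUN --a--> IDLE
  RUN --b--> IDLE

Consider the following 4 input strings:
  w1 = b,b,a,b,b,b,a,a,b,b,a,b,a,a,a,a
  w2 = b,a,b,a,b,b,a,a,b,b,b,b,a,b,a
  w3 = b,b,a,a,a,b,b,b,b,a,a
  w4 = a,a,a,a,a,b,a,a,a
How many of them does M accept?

w1: Trace: LOAD -b-> LOAD -b-> LOAD -a-> COOL -b-> LOAD -b-> LOAD -b-> LOAD -a-> COOL -a-> LOAD -b-> LOAD -b-> LOAD -a-> COOL -b-> LOAD -a-> COOL -a-> LOAD -a-> COOL -a-> LOAD  → end LOAD, accepted
w2: Trace: LOAD -b-> LOAD -a-> COOL -b-> LOAD -a-> COOL -b-> LOAD -b-> LOAD -a-> COOL -a-> LOAD -b-> LOAD -b-> LOAD -b-> LOAD -b-> LOAD -a-> COOL -b-> LOAD -a-> COOL  → end COOL, rejected
w3: Trace: LOAD -b-> LOAD -b-> LOAD -a-> COOL -a-> LOAD -a-> COOL -b-> LOAD -b-> LOAD -b-> LOAD -b-> LOAD -a-> COOL -a-> LOAD  → end LOAD, accepted
w4: Trace: LOAD -a-> COOL -a-> LOAD -a-> COOL -a-> LOAD -a-> COOL -b-> LOAD -a-> COOL -a-> LOAD -a-> COOL  → end COOL, rejected

2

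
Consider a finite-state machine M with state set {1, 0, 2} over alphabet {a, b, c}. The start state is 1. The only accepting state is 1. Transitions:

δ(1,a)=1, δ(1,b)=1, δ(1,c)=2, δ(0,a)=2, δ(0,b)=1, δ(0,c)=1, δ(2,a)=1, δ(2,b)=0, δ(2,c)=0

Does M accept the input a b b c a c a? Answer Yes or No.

1 → 1 → 1 → 1 → 2 → 1 → 2 → 1
End state 1 is accepting.

Yes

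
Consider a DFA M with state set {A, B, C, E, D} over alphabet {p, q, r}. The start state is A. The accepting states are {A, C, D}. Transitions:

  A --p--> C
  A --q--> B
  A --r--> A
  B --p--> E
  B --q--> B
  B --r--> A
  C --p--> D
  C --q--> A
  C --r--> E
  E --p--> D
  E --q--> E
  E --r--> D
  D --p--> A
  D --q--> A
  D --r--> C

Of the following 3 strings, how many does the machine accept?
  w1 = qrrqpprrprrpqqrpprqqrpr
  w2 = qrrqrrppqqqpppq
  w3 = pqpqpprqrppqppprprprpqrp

1

w1: Trace: A -q-> B -r-> A -r-> A -q-> B -p-> E -p-> D -r-> C -r-> E -p-> D -r-> C -r-> E -p-> D -q-> A -q-> B -r-> A -p-> C -p-> D -r-> C -q-> A -q-> B -r-> A -p-> C -r-> E  → end E, rejected
w2: Trace: A -q-> B -r-> A -r-> A -q-> B -r-> A -r-> A -p-> C -p-> D -q-> A -q-> B -q-> B -p-> E -p-> D -p-> A -q-> B  → end B, rejected
w3: Trace: A -p-> C -q-> A -p-> C -q-> A -p-> C -p-> D -r-> C -q-> A -r-> A -p-> C -p-> D -q-> A -p-> C -p-> D -p-> A -r-> A -p-> C -r-> E -p-> D -r-> C -p-> D -q-> A -r-> A -p-> C  → end C, accepted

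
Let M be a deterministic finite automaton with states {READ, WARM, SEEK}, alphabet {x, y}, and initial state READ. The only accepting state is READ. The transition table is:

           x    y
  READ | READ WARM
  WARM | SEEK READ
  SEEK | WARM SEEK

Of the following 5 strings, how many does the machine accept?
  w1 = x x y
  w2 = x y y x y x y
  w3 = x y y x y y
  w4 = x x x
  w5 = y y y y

w1: Trace: READ -x-> READ -x-> READ -y-> WARM  → end WARM, rejected
w2: Trace: READ -x-> READ -y-> WARM -y-> READ -x-> READ -y-> WARM -x-> SEEK -y-> SEEK  → end SEEK, rejected
w3: Trace: READ -x-> READ -y-> WARM -y-> READ -x-> READ -y-> WARM -y-> READ  → end READ, accepted
w4: Trace: READ -x-> READ -x-> READ -x-> READ  → end READ, accepted
w5: Trace: READ -y-> WARM -y-> READ -y-> WARM -y-> READ  → end READ, accepted

3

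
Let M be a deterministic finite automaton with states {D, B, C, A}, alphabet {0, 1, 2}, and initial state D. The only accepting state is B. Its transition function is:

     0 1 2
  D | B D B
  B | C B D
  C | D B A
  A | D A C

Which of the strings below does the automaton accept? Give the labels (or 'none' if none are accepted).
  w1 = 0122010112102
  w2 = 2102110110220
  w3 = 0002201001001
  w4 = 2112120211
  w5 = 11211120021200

w3, w5

w1: D → B → B → D → B → C → B → C → B → B → D → D → B → D  → end D, rejected
w2: D → B → B → C → A → A → A → D → D → D → B → D → B → C  → end C, rejected
w3: D → B → C → D → B → D → B → B → C → D → D → B → C → B  → end B, accepted
w4: D → B → B → B → D → D → B → C → A → A → A  → end A, rejected
w5: D → D → D → B → B → B → B → D → B → C → A → A → C → D → B  → end B, accepted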